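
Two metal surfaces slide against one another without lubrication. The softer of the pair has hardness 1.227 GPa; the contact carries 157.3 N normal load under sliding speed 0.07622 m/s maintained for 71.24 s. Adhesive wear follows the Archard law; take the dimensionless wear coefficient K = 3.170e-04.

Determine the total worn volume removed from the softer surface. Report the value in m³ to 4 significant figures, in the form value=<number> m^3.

value=2.207e-10 m^3

Displayed values are rounded; every step holds full precision. Rounded just once to 4 significant digits.
Distance L = v·t = 0.07622 m/s × 71.24 s = 5.430 m.
Hardness H = 1.227 GPa = 1.227e+09 Pa.
In SI base units: W = 157.3 N, H = 1.227e+09 Pa, K = 3.170e-04.
Archard volume V = K·W·L/H = 3.170e-04 · 157.3 · 5.430 / 1.227e+09 = 2.207e-10 m³.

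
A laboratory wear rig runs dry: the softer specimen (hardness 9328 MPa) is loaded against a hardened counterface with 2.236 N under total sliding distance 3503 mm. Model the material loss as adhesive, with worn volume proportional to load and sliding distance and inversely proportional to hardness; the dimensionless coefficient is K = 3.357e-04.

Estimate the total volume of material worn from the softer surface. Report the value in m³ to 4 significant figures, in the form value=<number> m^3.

Displayed values are rounded — all working math carries full precision; one final rounding: four significant digits.
Path length L = 3503 mm = 3.503 m.
Hardness H = 9328 MPa = 9.328e+09 Pa.
SI base units throughout: W = 2.236 N, H = 9.328e+09 Pa, K = 3.357e-04.
Archard volume V = K·W·L/H = 3.357e-04 · 2.236 · 3.503 / 9.328e+09 = 2.819e-13 m³.

value=2.819e-13 m^3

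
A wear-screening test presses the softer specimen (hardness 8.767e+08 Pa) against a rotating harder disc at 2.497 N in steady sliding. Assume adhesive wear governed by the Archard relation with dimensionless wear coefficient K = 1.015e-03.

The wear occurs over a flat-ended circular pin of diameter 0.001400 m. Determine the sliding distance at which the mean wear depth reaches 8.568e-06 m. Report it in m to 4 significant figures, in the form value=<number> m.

value=4.562 m

All working math maintains full float precision; intermediates are displayed rounded, and one final rounding to 4 significant digits.
Contact area A = π·d²/4 = π·(0.001400 m)²/4 = 1.539e-06 m².
Working in SI base units: W = 2.497 N, H = 8.767e+08 Pa, K = 1.015e-03.
Limit volume V_lim = h_lim·A = 8.568e-06 · 1.539e-06 = 1.319e-11 m³.
Sliding life L = V_lim·H/(K·W) = 1.319e-11 · 8.767e+08 / (1.015e-03 · 2.497) = 4.562 m.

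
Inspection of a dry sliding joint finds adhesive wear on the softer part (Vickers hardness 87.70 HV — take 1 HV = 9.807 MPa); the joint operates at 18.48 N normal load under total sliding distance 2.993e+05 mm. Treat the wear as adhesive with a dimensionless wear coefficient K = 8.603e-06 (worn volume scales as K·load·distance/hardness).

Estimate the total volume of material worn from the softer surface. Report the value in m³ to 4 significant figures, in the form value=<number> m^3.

value=5.533e-11 m^3

All working math maintains exact precision — intermediates are displayed rounded; one final rounding: four significant figures.
Path length L = 2.993e+05 mm = 299.3 m.
Hardness H = 87.70 HV × 9.807 MPa/HV = 860.1 MPa = 8.601e+08 Pa.
As SI base values: W = 18.48 N, H = 8.601e+08 Pa, K = 8.603e-06.
Apply Archard: V = K·W·L/H = 8.603e-06 · 18.48 · 299.3 / 8.601e+08 = 5.533e-11 m³.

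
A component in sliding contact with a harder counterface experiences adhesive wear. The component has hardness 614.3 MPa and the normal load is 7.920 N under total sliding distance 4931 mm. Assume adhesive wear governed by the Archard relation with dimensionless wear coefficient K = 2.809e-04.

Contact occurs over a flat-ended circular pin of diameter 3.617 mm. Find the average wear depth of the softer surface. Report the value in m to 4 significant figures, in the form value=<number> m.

Every step keeps full precision. Intermediate values appear rounded — rounded just once: 4 significant figures.
Convert: Distance covered L = 4931 mm = 4.931 m.
Convert: Hardness H = 614.3 MPa = 6.143e+08 Pa.
Convert: Pin diameter d = 3.617 mm = 0.003617 m. Contact area A = π·d²/4 = π·(0.003617 m)²/4 = 1.028e-05 m².
In SI base units, W = 7.920 N, H = 6.143e+08 Pa, K = 2.809e-04.
Archard relation: V = K·W·L/H = 2.809e-04 · 7.920 · 4.931 / 6.143e+08 = 1.786e-11 m³.
Average depth h = V/A = 1.786e-11 / 1.028e-05 = 1.738e-06 m.

value=1.738e-06 m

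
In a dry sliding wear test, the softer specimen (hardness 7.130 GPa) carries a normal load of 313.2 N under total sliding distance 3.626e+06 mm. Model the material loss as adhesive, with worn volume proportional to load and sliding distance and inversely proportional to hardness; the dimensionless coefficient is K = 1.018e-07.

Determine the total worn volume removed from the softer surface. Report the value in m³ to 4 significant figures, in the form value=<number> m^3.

Intermediate values are printed rounded, and each operation keeps full float precision. Rounded just once to 4 significant digits.
Total distance L = 3.626e+06 mm = 3626 m.
Hardness H = 7.130 GPa = 7.130e+09 Pa.
Expressed in SI base units: W = 313.2 N, H = 7.130e+09 Pa, K = 1.018e-07.
Archard relation: V = K·W·L/H = 1.018e-07 · 313.2 · 3626 / 7.130e+09 = 1.621e-11 m³.

value=1.621e-11 m^3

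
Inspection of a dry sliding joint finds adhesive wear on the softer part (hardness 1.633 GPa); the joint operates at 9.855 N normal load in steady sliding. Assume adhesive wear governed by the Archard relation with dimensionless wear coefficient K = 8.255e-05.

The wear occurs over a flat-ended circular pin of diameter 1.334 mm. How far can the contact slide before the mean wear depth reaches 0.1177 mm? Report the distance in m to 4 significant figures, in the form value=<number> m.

The intermediates appear rounded; the algebra carries exact precision — a lone final rounding, at 4 significant figures.
Convert: Hardness H = 1.633 GPa = 1.633e+09 Pa.
Convert: Pin diameter d = 1.334 mm = 0.001334 m. Contact area A = π·d²/4 = π·(0.001334 m)²/4 = 1.398e-06 m².
Convert: Depth limit h_lim = 0.1177 mm = 1.177e-04 m.
Working in SI base units: W = 9.855 N, H = 1.633e+09 Pa, K = 8.255e-05.
At the depth limit, V_lim = h_lim·A = 1.177e-04 · 1.398e-06 = 1.645e-10 m³.
Thus life L = V_lim·H/(K·W) = 1.645e-10 · 1.633e+09 / (8.255e-05 · 9.855) = 330.2 m.

value=330.2 m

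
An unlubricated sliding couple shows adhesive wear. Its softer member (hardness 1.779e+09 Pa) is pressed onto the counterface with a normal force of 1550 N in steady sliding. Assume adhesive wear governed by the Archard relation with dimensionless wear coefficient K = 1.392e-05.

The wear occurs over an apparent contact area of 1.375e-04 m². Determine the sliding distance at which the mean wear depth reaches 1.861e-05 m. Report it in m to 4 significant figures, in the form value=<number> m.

value=211.0 m

Every step holds full precision, and the intermediates are displayed rounded — one final rounding, at four significant figures.
In SI base units, W = 1550 N, H = 1.779e+09 Pa, K = 1.392e-05.
Permissible volume V_lim = h_lim·A = 1.861e-05 · 1.375e-04 = 2.559e-09 m³.
Sliding life L = V_lim·H/(K·W) = 2.559e-09 · 1.779e+09 / (1.392e-05 · 1550) = 211.0 m.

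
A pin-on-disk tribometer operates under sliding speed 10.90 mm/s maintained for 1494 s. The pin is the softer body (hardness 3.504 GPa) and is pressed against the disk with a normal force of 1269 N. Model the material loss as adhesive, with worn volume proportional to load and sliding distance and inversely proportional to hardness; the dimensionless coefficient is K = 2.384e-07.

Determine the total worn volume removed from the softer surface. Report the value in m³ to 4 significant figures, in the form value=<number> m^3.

Printed values are rounded; all working math runs at full precision. Rounded just once to four significant figures.
Sliding speed v = 10.90 mm/s = 0.01090 m/s. Sliding distance L = v·t = 0.01090 m/s × 1494 s = 16.28 m.
Hardness H = 3.504 GPa = 3.504e+09 Pa.
In SI base units: W = 1269 N, H = 3.504e+09 Pa, K = 2.384e-07.
Worn volume V = K·W·L/H = 2.384e-07 · 1269 · 16.28 / 3.504e+09 = 1.406e-12 m³.

value=1.406e-12 m^3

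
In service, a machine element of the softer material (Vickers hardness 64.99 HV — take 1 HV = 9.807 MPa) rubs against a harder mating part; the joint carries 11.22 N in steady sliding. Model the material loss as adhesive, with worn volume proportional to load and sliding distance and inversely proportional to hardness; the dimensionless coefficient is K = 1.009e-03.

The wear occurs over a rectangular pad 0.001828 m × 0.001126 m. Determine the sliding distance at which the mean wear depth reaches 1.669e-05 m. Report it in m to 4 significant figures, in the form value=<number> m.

value=1.934 m

Every step carries full float precision. Intermediate values appear rounded. Rounded once at the end, at four significant digits.
Convert: Hardness H = 64.99 HV × 9.807 MPa/HV = 637.4 MPa = 6.374e+08 Pa.
Convert: Contact area A = 0.001828 m × 0.001126 m = 2.058e-06 m².
Working in SI base units: W = 11.22 N, H = 6.374e+08 Pa, K = 1.009e-03.
Limit volume V_lim = h_lim·A = 1.669e-05 · 2.058e-06 = 3.435e-11 m³.
Inverting, life L = V_lim·H/(K·W) = 3.435e-11 · 6.374e+08 / (1.009e-03 · 11.22) = 1.934 m.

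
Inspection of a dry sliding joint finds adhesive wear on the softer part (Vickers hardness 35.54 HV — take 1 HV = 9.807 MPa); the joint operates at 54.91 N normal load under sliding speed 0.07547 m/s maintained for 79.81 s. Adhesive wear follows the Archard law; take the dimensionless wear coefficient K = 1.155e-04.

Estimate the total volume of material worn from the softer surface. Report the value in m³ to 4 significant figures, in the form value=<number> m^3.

Each operation runs at full precision; intermediates appear rounded, and one final rounding: 4 significant figures.
Total distance L = v·t = 0.07547 m/s × 79.81 s = 6.023 m.
Hardness H = 35.54 HV × 9.807 MPa/HV = 348.5 MPa = 3.485e+08 Pa.
Restated in SI base units: W = 54.91 N, H = 3.485e+08 Pa, K = 1.155e-04.
Apply Archard: V = K·W·L/H = 1.155e-04 · 54.91 · 6.023 / 3.485e+08 = 1.096e-10 m³.

value=1.096e-10 m^3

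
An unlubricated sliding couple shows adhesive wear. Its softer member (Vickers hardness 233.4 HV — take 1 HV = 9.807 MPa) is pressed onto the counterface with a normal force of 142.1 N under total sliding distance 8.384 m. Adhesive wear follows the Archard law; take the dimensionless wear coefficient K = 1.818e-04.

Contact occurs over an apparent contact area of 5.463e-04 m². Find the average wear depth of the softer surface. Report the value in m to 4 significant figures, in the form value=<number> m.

The intermediates are displayed rounded. All arithmetic keeps full precision; a lone final rounding: 4 significant figures.
Hardness H = 233.4 HV × 9.807 MPa/HV = 2289 MPa = 2.289e+09 Pa.
In SI base units: W = 142.1 N, H = 2.289e+09 Pa, K = 1.818e-04.
Archard relation: V = K·W·L/H = 1.818e-04 · 142.1 · 8.384 / 2.289e+09 = 9.462e-11 m³.
Depth h = V/A = 9.462e-11 / 5.463e-04 = 1.732e-07 m.

value=1.732e-07 m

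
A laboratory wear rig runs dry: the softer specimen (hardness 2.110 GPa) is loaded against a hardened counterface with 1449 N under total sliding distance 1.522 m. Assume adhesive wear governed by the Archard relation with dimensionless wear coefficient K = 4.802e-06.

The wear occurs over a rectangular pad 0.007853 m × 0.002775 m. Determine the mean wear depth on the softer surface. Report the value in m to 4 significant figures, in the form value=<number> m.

value=2.303e-07 m

Every step carries full precision — the intermediates are shown rounded. Rounded just once, at 4 significant digits.
Hardness H = 2.110 GPa = 2.110e+09 Pa.
Contact area A = 0.007853 m × 0.002775 m = 2.179e-05 m².
In SI base units: W = 1449 N, H = 2.110e+09 Pa, K = 4.802e-06.
Worn volume V = K·W·L/H = 4.802e-06 · 1449 · 1.522 / 2.110e+09 = 5.019e-12 m³.
Wear depth h = V/A = 5.019e-12 / 2.179e-05 = 2.303e-07 m.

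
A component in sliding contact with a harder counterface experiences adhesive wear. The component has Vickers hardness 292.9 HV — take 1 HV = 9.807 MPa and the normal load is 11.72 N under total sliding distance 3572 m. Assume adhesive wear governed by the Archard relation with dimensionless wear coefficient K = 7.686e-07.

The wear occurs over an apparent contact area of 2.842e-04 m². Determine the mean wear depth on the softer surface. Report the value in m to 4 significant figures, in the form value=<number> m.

All arithmetic runs at exact precision — shown intermediates are rounded; one final rounding: 4 significant figures.
Hardness H = 292.9 HV × 9.807 MPa/HV = 2872 MPa = 2.872e+09 Pa.
In SI base units: W = 11.72 N, H = 2.872e+09 Pa, K = 7.686e-07.
Archard relation: V = K·W·L/H = 7.686e-07 · 11.72 · 3572 / 2.872e+09 = 1.120e-11 m³.
Depth of wear h = V/A = 1.120e-11 / 2.842e-04 = 3.941e-08 m.

value=3.941e-08 m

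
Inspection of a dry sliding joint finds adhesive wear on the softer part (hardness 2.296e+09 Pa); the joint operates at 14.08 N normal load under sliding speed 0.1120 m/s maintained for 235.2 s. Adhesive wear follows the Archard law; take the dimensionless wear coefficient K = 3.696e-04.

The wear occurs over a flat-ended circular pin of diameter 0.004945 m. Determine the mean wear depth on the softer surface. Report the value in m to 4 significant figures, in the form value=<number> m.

The algebra holds exact precision; the intermediates are shown rounded, and one last rounding: 4 significant figures.
Convert: Distance L = v·t = 0.1120 m/s × 235.2 s = 26.34 m.
Convert: Contact area A = π·d²/4 = π·(0.004945 m)²/4 = 1.921e-05 m².
As SI base values: W = 14.08 N, H = 2.296e+09 Pa, K = 3.696e-04.
Apply Archard: V = K·W·L/H = 3.696e-04 · 14.08 · 26.34 / 2.296e+09 = 5.971e-11 m³.
Wear depth h = V/A = 5.971e-11 / 1.921e-05 = 3.109e-06 m.

value=3.109e-06 m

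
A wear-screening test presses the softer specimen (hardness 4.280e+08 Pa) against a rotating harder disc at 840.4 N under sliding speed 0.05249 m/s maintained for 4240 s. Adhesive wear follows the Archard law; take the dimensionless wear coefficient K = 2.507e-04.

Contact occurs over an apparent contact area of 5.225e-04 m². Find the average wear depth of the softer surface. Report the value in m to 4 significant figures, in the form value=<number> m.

All working math holds full float precision. Intermediate values are displayed rounded; a lone final rounding: 4 significant digits.
Convert: The distance L = v·t = 0.05249 m/s × 4240 s = 222.6 m.
Collected in SI base units: W = 840.4 N, H = 4.280e+08 Pa, K = 2.507e-04.
Apply Archard: V = K·W·L/H = 2.507e-04 · 840.4 · 222.6 / 4.280e+08 = 1.096e-07 m³.
Wear depth h = V/A = 1.096e-07 / 5.225e-04 = 2.097e-04 m.

value=2.097e-04 m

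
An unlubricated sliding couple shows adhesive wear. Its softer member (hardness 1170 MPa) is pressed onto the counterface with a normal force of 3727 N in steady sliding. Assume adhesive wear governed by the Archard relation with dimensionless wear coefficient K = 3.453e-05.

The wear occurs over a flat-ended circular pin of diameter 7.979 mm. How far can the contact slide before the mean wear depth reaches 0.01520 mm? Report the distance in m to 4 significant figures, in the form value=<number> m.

value=6.910 m

Intermediates appear rounded. All arithmetic keeps exact precision, and one last rounding: 4 significant digits.
Convert: Hardness H = 1170 MPa = 1.170e+09 Pa.
Convert: Pin diameter d = 7.979 mm = 0.007979 m. Contact area A = π·d²/4 = π·(0.007979 m)²/4 = 5.000e-05 m².
Convert: Depth limit h_lim = 0.01520 mm = 1.520e-05 m.
SI base units throughout: W = 3727 N, H = 1.170e+09 Pa, K = 3.453e-05.
At the depth limit, V_lim = h_lim·A = 1.520e-05 · 5.000e-05 = 7.600e-10 m³.
Sliding life L = V_lim·H/(K·W) = 7.600e-10 · 1.170e+09 / (3.453e-05 · 3727) = 6.910 m.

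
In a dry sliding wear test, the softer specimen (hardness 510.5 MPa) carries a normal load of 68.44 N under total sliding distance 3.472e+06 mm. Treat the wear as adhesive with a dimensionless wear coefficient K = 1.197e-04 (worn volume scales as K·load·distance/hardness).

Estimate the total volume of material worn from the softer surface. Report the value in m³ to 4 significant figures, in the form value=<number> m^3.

The algebra keeps exact precision — intermediate values are displayed rounded. Rounded once at the end to four significant digits.
Convert: The distance L = 3.472e+06 mm = 3472 m.
Convert: Hardness H = 510.5 MPa = 5.105e+08 Pa.
Expressed in SI base units: W = 68.44 N, H = 5.105e+08 Pa, K = 1.197e-04.
Archard volume V = K·W·L/H = 1.197e-04 · 68.44 · 3472 / 5.105e+08 = 5.572e-08 m³.

value=5.572e-08 m^3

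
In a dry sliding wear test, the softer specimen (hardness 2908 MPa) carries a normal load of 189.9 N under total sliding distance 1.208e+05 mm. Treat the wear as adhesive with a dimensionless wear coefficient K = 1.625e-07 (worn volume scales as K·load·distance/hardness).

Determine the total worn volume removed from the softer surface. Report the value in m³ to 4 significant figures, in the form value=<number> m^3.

value=1.282e-12 m^3

Printed values are rounded, and the computation keeps exact precision; one last rounding, at four significant figures.
Convert: Sliding distance L = 1.208e+05 mm = 120.8 m.
Convert: Hardness H = 2908 MPa = 2.908e+09 Pa.
Working in SI base units: W = 189.9 N, H = 2.908e+09 Pa, K = 1.625e-07.
Wear volume V = K·W·L/H = 1.625e-07 · 189.9 · 120.8 / 2.908e+09 = 1.282e-12 m³.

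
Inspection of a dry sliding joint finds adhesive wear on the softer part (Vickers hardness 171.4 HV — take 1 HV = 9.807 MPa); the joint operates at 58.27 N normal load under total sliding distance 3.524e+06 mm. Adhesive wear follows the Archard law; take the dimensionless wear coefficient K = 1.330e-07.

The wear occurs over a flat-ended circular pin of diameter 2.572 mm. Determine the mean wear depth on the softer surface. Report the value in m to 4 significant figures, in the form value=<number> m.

Every step runs at full precision — the intermediates are printed rounded. Rounded just once, at four significant figures.
Convert: Total distance L = 3.524e+06 mm = 3524 m.
Convert: Hardness H = 171.4 HV × 9.807 MPa/HV = 1681 MPa = 1.681e+09 Pa.
Convert: Pin diameter d = 2.572 mm = 0.002572 m. Contact area A = π·d²/4 = π·(0.002572 m)²/4 = 5.196e-06 m².
As SI base values: W = 58.27 N, H = 1.681e+09 Pa, K = 1.330e-07.
Archard relation: V = K·W·L/H = 1.330e-07 · 58.27 · 3524 / 1.681e+09 = 1.625e-11 m³.
Mean wear depth h = V/A = 1.625e-11 / 5.196e-06 = 3.127e-06 m.

value=3.127e-06 m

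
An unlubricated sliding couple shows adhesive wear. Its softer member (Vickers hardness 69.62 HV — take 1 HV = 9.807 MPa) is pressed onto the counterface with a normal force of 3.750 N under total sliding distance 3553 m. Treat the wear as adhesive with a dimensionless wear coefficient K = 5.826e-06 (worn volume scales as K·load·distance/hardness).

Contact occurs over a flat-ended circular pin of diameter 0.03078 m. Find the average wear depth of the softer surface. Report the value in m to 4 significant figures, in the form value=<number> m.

value=1.528e-07 m

The intermediates are displayed rounded — the computation holds exact precision; one final rounding: four significant digits.
Hardness H = 69.62 HV × 9.807 MPa/HV = 682.8 MPa = 6.828e+08 Pa.
Contact area A = π·d²/4 = π·(0.03078 m)²/4 = 7.441e-04 m².
Restated in SI base units: W = 3.750 N, H = 6.828e+08 Pa, K = 5.826e-06.
Worn volume V = K·W·L/H = 5.826e-06 · 3.750 · 3553 / 6.828e+08 = 1.137e-10 m³.
Mean wear depth h = V/A = 1.137e-10 / 7.441e-04 = 1.528e-07 m.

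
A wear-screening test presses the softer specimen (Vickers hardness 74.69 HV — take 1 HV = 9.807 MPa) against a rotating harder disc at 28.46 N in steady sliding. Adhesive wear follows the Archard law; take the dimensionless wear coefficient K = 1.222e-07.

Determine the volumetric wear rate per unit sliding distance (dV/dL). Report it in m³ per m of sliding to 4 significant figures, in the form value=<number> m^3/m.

Every step holds full float precision; intermediates appear rounded; one final rounding: 4 significant digits.
Hardness H = 74.69 HV × 9.807 MPa/HV = 732.5 MPa = 7.325e+08 Pa.
Expressed in SI base units: W = 28.46 N, H = 7.325e+08 Pa, K = 1.222e-07.
Rate of wear dV/dL = K·W/H (independent of L): 1.222e-07 · 28.46 / 7.325e+08 = 4.748e-15 m³/m.

value=4.748e-15 m^3/m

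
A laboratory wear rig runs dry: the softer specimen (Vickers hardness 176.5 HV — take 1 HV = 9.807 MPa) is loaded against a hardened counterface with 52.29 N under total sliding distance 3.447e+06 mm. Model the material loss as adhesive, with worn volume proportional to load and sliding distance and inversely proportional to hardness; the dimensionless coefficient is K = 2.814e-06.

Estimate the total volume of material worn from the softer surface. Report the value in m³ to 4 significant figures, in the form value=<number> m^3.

Quoted intermediates are rounded, and all arithmetic runs at full precision, and rounded just once to 4 significant figures.
Distance covered L = 3.447e+06 mm = 3447 m.
Hardness H = 176.5 HV × 9.807 MPa/HV = 1731 MPa = 1.731e+09 Pa.
In SI base units, W = 52.29 N, H = 1.731e+09 Pa, K = 2.814e-06.
Archard volume V = K·W·L/H = 2.814e-06 · 52.29 · 3447 / 1.731e+09 = 2.930e-10 m³.

value=2.930e-10 m^3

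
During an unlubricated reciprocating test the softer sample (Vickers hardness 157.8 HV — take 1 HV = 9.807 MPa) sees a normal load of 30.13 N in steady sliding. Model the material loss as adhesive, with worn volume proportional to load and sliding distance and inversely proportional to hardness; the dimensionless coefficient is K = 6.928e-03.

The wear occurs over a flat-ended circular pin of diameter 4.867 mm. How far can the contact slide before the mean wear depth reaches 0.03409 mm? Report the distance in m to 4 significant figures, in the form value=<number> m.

Displayed values are rounded. All working math holds exact precision. Rounded just once, at 4 significant figures.
Convert: Hardness H = 157.8 HV × 9.807 MPa/HV = 1548 MPa = 1.548e+09 Pa.
Convert: Pin diameter d = 4.867 mm = 0.004867 m. Contact area A = π·d²/4 = π·(0.004867 m)²/4 = 1.860e-05 m².
Convert: Depth limit h_lim = 0.03409 mm = 3.409e-05 m.
As SI base values: W = 30.13 N, H = 1.548e+09 Pa, K = 6.928e-03.
Limit volume V_lim = h_lim·A = 3.409e-05 · 1.860e-05 = 6.342e-10 m³.
So the life L = V_lim·H/(K·W) = 6.342e-10 · 1.548e+09 / (6.928e-03 · 30.13) = 4.702 m.

value=4.702 m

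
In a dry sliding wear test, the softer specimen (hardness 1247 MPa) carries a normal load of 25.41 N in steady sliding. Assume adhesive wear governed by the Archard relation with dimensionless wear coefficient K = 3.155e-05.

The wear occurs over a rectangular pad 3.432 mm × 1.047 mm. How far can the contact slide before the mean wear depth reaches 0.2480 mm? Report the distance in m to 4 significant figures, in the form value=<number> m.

All working math carries exact precision, and intermediates appear rounded. Rounded once at the end to 4 significant digits.
Hardness H = 1247 MPa = 1.247e+09 Pa.
Pad sides 3.432 mm × 1.047 mm = 0.003432 m × 0.001047 m. Contact area A = 0.003432 m × 0.001047 m = 3.593e-06 m².
Depth limit h_lim = 0.2480 mm = 2.480e-04 m.
In SI base units: W = 25.41 N, H = 1.247e+09 Pa, K = 3.155e-05.
Permissible volume V_lim = h_lim·A = 2.480e-04 · 3.593e-06 = 8.911e-10 m³.
Inverting, life L = V_lim·H/(K·W) = 8.911e-10 · 1.247e+09 / (3.155e-05 · 25.41) = 1386 m.

value=1386 m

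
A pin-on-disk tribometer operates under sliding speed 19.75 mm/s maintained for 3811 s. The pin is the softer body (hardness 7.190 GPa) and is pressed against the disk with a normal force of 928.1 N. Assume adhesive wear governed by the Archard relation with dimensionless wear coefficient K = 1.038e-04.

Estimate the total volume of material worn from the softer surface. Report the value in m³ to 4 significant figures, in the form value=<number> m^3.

value=1.008e-09 m^3

The algebra maintains full float precision — intermediates are shown rounded, and rounded once at the end: four significant digits.
Convert: Sliding speed v = 19.75 mm/s = 0.01975 m/s. Total distance L = v·t = 0.01975 m/s × 3811 s = 75.27 m.
Convert: Hardness H = 7.190 GPa = 7.190e+09 Pa.
Restated in SI base units: W = 928.1 N, H = 7.190e+09 Pa, K = 1.038e-04.
Volume removed: V = K·W·L/H = 1.038e-04 · 928.1 · 75.27 / 7.190e+09 = 1.008e-09 m³.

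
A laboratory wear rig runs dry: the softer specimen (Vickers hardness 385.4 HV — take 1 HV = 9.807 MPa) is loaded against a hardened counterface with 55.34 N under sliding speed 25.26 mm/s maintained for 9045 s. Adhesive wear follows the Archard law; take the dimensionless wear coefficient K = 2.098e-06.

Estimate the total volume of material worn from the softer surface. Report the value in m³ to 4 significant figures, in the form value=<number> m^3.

value=7.018e-12 m^3

Every step keeps exact precision — intermediates are shown rounded, and rounded once at the end to 4 significant digits.
Sliding speed v = 25.26 mm/s = 0.02526 m/s. Distance covered L = v·t = 0.02526 m/s × 9045 s = 228.5 m.
Hardness H = 385.4 HV × 9.807 MPa/HV = 3780 MPa = 3.780e+09 Pa.
In SI base units: W = 55.34 N, H = 3.780e+09 Pa, K = 2.098e-06.
The Archard volume V = K·W·L/H = 2.098e-06 · 55.34 · 228.5 / 3.780e+09 = 7.018e-12 m³.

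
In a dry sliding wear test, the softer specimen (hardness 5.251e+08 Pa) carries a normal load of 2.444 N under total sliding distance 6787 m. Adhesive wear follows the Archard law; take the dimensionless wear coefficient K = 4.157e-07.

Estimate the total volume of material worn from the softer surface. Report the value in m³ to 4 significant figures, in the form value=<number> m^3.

value=1.313e-11 m^3

Each operation keeps full float precision; quoted intermediates are rounded, and a single final rounding: four significant digits.
SI base units throughout: W = 2.444 N, H = 5.251e+08 Pa, K = 4.157e-07.
Wear volume V = K·W·L/H = 4.157e-07 · 2.444 · 6787 / 5.251e+08 = 1.313e-11 m³.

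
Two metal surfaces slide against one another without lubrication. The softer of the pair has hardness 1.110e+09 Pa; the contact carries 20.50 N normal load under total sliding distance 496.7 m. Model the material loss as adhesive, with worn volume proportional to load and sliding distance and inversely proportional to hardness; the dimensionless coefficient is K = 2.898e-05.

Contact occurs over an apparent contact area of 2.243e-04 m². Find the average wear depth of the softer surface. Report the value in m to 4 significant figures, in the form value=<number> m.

Displayed values are rounded, and every step runs at exact precision; rounded just once to four significant figures.
As SI base values: W = 20.50 N, H = 1.110e+09 Pa, K = 2.898e-05.
Worn volume V = K·W·L/H = 2.898e-05 · 20.50 · 496.7 / 1.110e+09 = 2.658e-10 m³.
Mean depth h = V/A = 2.658e-10 / 2.243e-04 = 1.185e-06 m.

value=1.185e-06 m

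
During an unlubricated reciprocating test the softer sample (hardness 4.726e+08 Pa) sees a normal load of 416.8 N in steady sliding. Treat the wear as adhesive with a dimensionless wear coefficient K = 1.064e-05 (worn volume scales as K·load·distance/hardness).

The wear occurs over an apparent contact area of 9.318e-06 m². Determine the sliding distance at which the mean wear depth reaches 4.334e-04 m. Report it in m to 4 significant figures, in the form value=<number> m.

All arithmetic maintains full float precision. The intermediates are printed rounded — rounded just once to four significant figures.
Restated in SI base units: W = 416.8 N, H = 4.726e+08 Pa, K = 1.064e-05.
At the depth limit, V_lim = h_lim·A = 4.334e-04 · 9.318e-06 = 4.038e-09 m³.
Sliding life L = V_lim·H/(K·W) = 4.038e-09 · 4.726e+08 / (1.064e-05 · 416.8) = 430.4 m.

value=430.4 m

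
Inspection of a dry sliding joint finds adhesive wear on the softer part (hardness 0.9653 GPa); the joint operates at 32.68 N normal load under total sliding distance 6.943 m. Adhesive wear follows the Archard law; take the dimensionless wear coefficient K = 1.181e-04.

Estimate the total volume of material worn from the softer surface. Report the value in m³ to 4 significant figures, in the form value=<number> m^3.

value=2.776e-11 m^3

Intermediate values are shown rounded — all arithmetic maintains full float precision; one last rounding: four significant digits.
Convert: Hardness H = 0.9653 GPa = 9.653e+08 Pa.
SI base units throughout: W = 32.68 N, H = 9.653e+08 Pa, K = 1.181e-04.
Wear volume V = K·W·L/H = 1.181e-04 · 32.68 · 6.943 / 9.653e+08 = 2.776e-11 m³.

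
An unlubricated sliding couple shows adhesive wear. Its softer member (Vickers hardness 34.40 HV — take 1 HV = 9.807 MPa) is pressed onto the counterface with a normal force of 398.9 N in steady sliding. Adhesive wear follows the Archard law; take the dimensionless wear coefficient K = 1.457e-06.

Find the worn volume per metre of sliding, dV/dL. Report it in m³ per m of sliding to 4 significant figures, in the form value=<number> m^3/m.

The computation carries full float precision; quoted intermediates are rounded. Rounded just once to four significant figures.
Hardness H = 34.40 HV × 9.807 MPa/HV = 337.4 MPa = 3.374e+08 Pa.
As SI base values: W = 398.9 N, H = 3.374e+08 Pa, K = 1.457e-06.
Volumetric rate dV/dL = K·W/H, so: 1.457e-06 · 398.9 / 3.374e+08 = 1.723e-12 m³/m.

value=1.723e-12 m^3/m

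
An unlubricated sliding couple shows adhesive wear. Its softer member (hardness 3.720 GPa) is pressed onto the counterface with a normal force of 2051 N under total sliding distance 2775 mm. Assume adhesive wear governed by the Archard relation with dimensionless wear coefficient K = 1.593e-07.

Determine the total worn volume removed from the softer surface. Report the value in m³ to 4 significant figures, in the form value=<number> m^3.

value=2.437e-13 m^3

All working math carries full float precision; intermediates are printed rounded; rounded once at the end, at 4 significant figures.
Convert: Distance L = 2775 mm = 2.775 m.
Convert: Hardness H = 3.720 GPa = 3.720e+09 Pa.
Collected in SI base units: W = 2051 N, H = 3.720e+09 Pa, K = 1.593e-07.
Wear volume V = K·W·L/H = 1.593e-07 · 2051 · 2.775 / 3.720e+09 = 2.437e-13 m³.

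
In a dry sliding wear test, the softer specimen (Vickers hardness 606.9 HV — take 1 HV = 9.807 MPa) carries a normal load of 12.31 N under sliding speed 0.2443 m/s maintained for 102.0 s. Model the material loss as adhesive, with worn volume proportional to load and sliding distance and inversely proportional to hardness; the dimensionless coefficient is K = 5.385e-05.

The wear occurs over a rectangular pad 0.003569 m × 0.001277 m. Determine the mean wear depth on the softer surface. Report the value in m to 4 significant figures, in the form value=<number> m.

value=6.089e-07 m

Intermediates are shown rounded — all working math keeps full float precision — a single final rounding, at four significant figures.
Convert: Path length L = v·t = 0.2443 m/s × 102.0 s = 24.92 m.
Convert: Hardness H = 606.9 HV × 9.807 MPa/HV = 5952 MPa = 5.952e+09 Pa.
Convert: Contact area A = 0.003569 m × 0.001277 m = 4.558e-06 m².
In SI base units: W = 12.31 N, H = 5.952e+09 Pa, K = 5.385e-05.
Archard relation: V = K·W·L/H = 5.385e-05 · 12.31 · 24.92 / 5.952e+09 = 2.775e-12 m³.
Mean wear depth h = V/A = 2.775e-12 / 4.558e-06 = 6.089e-07 m.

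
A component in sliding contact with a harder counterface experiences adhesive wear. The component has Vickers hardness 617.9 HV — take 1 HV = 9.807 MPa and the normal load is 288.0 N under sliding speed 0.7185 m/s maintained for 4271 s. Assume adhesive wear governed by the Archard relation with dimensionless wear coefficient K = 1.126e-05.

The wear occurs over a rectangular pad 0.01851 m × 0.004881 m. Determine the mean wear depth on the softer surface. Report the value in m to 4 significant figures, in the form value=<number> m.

All working math carries full float precision; the intermediates are shown rounded, and rounded just once: 4 significant digits.
The distance L = v·t = 0.7185 m/s × 4271 s = 3069 m.
Hardness H = 617.9 HV × 9.807 MPa/HV = 6060 MPa = 6.060e+09 Pa.
Contact area A = 0.01851 m × 0.004881 m = 9.035e-05 m².
In SI base units, W = 288.0 N, H = 6.060e+09 Pa, K = 1.126e-05.
Worn volume V = K·W·L/H = 1.126e-05 · 288.0 · 3069 / 6.060e+09 = 1.642e-09 m³.
Mean wear depth h = V/A = 1.642e-09 / 9.035e-05 = 1.818e-05 m.

value=1.818e-05 m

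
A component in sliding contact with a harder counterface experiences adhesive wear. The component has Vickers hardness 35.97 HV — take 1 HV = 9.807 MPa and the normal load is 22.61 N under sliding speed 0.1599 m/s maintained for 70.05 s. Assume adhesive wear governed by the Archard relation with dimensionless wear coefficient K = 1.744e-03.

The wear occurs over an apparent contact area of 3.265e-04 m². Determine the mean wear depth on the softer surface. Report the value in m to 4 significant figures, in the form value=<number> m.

The intermediates are displayed rounded; the computation runs at exact precision; rounded just once to 4 significant figures.
Convert: Total distance L = v·t = 0.1599 m/s × 70.05 s = 11.20 m.
Convert: Hardness H = 35.97 HV × 9.807 MPa/HV = 352.8 MPa = 3.528e+08 Pa.
In SI base units: W = 22.61 N, H = 3.528e+08 Pa, K = 1.744e-03.
By Archard's law, V = K·W·L/H = 1.744e-03 · 22.61 · 11.20 / 3.528e+08 = 1.252e-09 m³.
Wear depth h = V/A = 1.252e-09 / 3.265e-04 = 3.835e-06 m.

value=3.835e-06 m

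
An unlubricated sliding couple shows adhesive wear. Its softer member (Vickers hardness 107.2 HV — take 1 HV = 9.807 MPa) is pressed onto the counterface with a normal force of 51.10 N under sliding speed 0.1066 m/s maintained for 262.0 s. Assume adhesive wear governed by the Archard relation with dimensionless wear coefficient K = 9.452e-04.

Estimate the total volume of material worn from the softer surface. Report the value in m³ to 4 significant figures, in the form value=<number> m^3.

Displayed values are rounded, and the algebra holds full precision; one last rounding: 4 significant digits.
Path length L = v·t = 0.1066 m/s × 262.0 s = 27.93 m.
Hardness H = 107.2 HV × 9.807 MPa/HV = 1051 MPa = 1.051e+09 Pa.
In SI base units, W = 51.10 N, H = 1.051e+09 Pa, K = 9.452e-04.
By Archard's law, V = K·W·L/H = 9.452e-04 · 51.10 · 27.93 / 1.051e+09 = 1.283e-09 m³.

value=1.283e-09 m^3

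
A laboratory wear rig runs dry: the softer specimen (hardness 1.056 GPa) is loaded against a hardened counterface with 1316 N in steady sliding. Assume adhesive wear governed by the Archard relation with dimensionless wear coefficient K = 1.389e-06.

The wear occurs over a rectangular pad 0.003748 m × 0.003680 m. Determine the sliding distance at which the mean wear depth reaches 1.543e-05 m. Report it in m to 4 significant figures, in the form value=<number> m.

Each operation runs at exact precision — the intermediates are shown rounded. Rounded just once to four significant figures.
Hardness H = 1.056 GPa = 1.056e+09 Pa.
Contact area A = 0.003748 m × 0.003680 m = 1.379e-05 m².
In SI base units: W = 1316 N, H = 1.056e+09 Pa, K = 1.389e-06.
Permissible volume V_lim = h_lim·A = 1.543e-05 · 1.379e-05 = 2.128e-10 m³.
Inverting, life L = V_lim·H/(K·W) = 2.128e-10 · 1.056e+09 / (1.389e-06 · 1316) = 122.9 m.

value=122.9 m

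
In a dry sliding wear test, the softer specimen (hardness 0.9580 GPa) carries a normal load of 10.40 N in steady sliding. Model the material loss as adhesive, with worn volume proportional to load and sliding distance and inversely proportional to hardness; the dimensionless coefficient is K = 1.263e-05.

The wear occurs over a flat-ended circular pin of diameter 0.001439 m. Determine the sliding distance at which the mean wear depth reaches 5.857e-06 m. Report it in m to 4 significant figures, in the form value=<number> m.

The algebra keeps exact precision — intermediate values are displayed rounded, and rounded once at the end, at four significant digits.
Hardness H = 0.9580 GPa = 9.580e+08 Pa.
Contact area A = π·d²/4 = π·(0.001439 m)²/4 = 1.626e-06 m².
In SI base units, W = 10.40 N, H = 9.580e+08 Pa, K = 1.263e-05.
Permissible volume V_lim = h_lim·A = 5.857e-06 · 1.626e-06 = 9.525e-12 m³.
Sliding life L = V_lim·H/(K·W) = 9.525e-12 · 9.580e+08 / (1.263e-05 · 10.40) = 69.47 m.

value=69.47 m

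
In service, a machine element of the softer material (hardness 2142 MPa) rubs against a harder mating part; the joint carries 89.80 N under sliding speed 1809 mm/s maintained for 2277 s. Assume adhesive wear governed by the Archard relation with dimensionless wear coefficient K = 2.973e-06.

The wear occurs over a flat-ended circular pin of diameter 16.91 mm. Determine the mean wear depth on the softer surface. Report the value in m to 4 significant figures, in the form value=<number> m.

value=2.286e-06 m

All working math holds full precision. The intermediates are displayed rounded — one last rounding: four significant digits.
Convert: Sliding speed v = 1809 mm/s = 1.809 m/s. Total distance L = v·t = 1.809 m/s × 2277 s = 4119 m.
Convert: Hardness H = 2142 MPa = 2.142e+09 Pa.
Convert: Pin diameter d = 16.91 mm = 0.01691 m. Contact area A = π·d²/4 = π·(0.01691 m)²/4 = 2.246e-04 m².
As SI base values: W = 89.80 N, H = 2.142e+09 Pa, K = 2.973e-06.
Archard relation: V = K·W·L/H = 2.973e-06 · 89.80 · 4119 / 2.142e+09 = 5.134e-10 m³.
Depth of wear h = V/A = 5.134e-10 / 2.246e-04 = 2.286e-06 m.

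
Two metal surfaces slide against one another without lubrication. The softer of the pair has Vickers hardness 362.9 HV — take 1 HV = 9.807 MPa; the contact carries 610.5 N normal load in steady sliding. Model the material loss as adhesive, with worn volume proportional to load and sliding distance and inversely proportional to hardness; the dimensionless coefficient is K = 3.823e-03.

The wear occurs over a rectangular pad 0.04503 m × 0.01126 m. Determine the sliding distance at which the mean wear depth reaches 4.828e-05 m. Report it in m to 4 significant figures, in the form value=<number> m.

All working math carries exact precision; intermediates are shown rounded; a single final rounding to four significant figures.
Hardness H = 362.9 HV × 9.807 MPa/HV = 3559 MPa = 3.559e+09 Pa.
Contact area A = 0.04503 m × 0.01126 m = 5.070e-04 m².
Working in SI base units: W = 610.5 N, H = 3.559e+09 Pa, K = 3.823e-03.
Limit volume V_lim = h_lim·A = 4.828e-05 · 5.070e-04 = 2.448e-08 m³.
So the life L = V_lim·H/(K·W) = 2.448e-08 · 3.559e+09 / (3.823e-03 · 610.5) = 37.33 m.

value=37.33 m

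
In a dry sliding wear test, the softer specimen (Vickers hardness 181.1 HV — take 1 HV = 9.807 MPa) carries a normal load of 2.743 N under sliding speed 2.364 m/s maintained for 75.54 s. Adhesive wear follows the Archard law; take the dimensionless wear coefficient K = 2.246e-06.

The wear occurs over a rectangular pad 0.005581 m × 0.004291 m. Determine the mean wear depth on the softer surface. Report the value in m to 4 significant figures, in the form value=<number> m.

Intermediate values are shown rounded; all arithmetic maintains full float precision, and a lone final rounding, at 4 significant digits.
Path length L = v·t = 2.364 m/s × 75.54 s = 178.6 m.
Hardness H = 181.1 HV × 9.807 MPa/HV = 1776 MPa = 1.776e+09 Pa.
Contact area A = 0.005581 m × 0.004291 m = 2.395e-05 m².
SI base units throughout: W = 2.743 N, H = 1.776e+09 Pa, K = 2.246e-06.
Volume removed: V = K·W·L/H = 2.246e-06 · 2.743 · 178.6 / 1.776e+09 = 6.194e-13 m³.
Depth of wear h = V/A = 6.194e-13 / 2.395e-05 = 2.587e-08 m.

value=2.587e-08 m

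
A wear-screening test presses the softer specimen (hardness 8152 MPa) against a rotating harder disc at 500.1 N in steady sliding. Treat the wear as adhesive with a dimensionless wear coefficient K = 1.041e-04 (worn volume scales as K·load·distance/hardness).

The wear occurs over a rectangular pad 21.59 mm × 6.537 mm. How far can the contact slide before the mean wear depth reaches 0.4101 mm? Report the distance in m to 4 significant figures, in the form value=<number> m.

Printed values are rounded. The algebra maintains full float precision. Rounded once at the end to four significant digits.
Convert: Hardness H = 8152 MPa = 8.152e+09 Pa.
Convert: Pad sides 21.59 mm × 6.537 mm = 0.02159 m × 0.006537 m. Contact area A = 0.02159 m × 0.006537 m = 1.411e-04 m².
Convert: Depth limit h_lim = 0.4101 mm = 4.101e-04 m.
SI base units throughout: W = 500.1 N, H = 8.152e+09 Pa, K = 1.041e-04.
Limit volume V_lim = h_lim·A = 4.101e-04 · 1.411e-04 = 5.788e-08 m³.
So the life L = V_lim·H/(K·W) = 5.788e-08 · 8.152e+09 / (1.041e-04 · 500.1) = 9063 m.

value=9063 m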